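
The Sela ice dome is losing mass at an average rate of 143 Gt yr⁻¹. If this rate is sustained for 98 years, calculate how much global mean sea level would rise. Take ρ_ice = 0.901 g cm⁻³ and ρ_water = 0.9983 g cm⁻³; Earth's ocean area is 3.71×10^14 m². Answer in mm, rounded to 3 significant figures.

Total mass lost = 143 Gt/yr × 98 yr = 1.401×10^4 Gt = 1.401×10^16 kg.
ρ_w = 0.9983 g cm⁻³ = 998.3 kg m⁻³, so water volume = 1.401×10^16 / 998.3 = 1.404×10^13 m³.
Δh = 1.404×10^13 / 3.71×10^14 = 0.0378 m = 37.8 mm.

≈ 37.8 mm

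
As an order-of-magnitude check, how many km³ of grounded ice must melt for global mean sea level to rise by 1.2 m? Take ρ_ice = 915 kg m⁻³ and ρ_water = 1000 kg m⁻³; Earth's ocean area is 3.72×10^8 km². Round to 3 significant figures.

≈ 4.88×10^5 km³

Required water volume = Δh × A = 1.2 m × 3.72×10^14 m² = 4.464×10^14 m³ = 4.464×10^5 km³.
Ice volume = water volume × ρ_w/ρ_ice = 4.464×10^5 × 1000/915 = 4.88×10^5 km³.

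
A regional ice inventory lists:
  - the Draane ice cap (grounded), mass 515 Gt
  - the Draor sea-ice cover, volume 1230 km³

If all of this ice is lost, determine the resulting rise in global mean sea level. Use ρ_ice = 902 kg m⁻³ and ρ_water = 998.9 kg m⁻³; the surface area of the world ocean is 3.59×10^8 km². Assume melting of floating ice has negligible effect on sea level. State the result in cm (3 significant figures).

≈ 0.144 cm

Draane: 515 Gt = 5.150×10^14 kg; dividing by ρ_w = 998.9 kg m⁻³ gives 5.156×10^11 m³ of water.
The Draor sea-ice cover is floating and already displaces its own weight of water, so its melt adds essentially nothing to sea level.
Total added water ≈ 5.156×10^11 m³ over 3.59×10^14 m² → Δh = 1.44×10^-3 m = 0.144 cm.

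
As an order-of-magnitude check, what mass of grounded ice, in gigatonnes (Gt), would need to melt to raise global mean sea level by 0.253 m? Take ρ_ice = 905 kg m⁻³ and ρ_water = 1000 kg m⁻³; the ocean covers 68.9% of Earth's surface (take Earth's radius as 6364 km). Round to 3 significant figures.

≈ 8.87×10^4 Gt

Required water volume = Δh × A = 0.253 m × 3.51×10^14 m² = 8.872×10^13 m³.
ρ_w = 1000 kg m⁻³, so the mass of water = 8.872×10^13 m³ × 1000 kg m⁻³ = 8.872×10^16 kg = 8.87×10^4 Gt (and the same mass of ice, by conservation).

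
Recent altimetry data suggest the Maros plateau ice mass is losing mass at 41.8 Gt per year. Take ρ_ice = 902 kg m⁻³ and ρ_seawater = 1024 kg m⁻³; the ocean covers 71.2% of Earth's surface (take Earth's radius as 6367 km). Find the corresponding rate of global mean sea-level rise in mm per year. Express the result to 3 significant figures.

≈ 0.113 mm/yr

ρ_w = 1024 kg m⁻³. Annual water volume added = 41.8 Gt / ρ_w = 4.180×10^13 kg / 1024 kg m⁻³ = 4.082×10^10 m³.
Δh per year = 4.082×10^10 / 3.63×10^14 = 1.13×10^-4 m = 0.113 mm.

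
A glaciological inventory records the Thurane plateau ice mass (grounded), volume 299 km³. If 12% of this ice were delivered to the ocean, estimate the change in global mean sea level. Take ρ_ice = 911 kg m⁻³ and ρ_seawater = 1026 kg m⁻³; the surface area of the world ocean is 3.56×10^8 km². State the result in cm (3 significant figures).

≈ 8.95×10^-3 cm

Thurane: 0.12 × 299 km³ × (911/1026) = 31.86 km³ of water.
Spread over 3.56×10^14 m² of ocean, Δh = 3.186×10^10 / 3.56×10^14 = 8.95×10^-5 m = 8.95×10^-3 cm.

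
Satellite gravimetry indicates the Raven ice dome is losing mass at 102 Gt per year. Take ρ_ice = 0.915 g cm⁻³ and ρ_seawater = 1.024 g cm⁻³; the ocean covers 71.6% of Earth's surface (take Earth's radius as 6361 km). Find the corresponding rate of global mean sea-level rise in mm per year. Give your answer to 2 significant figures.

ρ_w = 1.024 g cm⁻³ = 1024 kg m⁻³. Annual water volume added = 102 Gt / ρ_w = 1.020×10^14 kg / 1024 kg m⁻³ = 9.961×10^10 m³.
Δh per year = 9.961×10^10 / 3.64×10^14 = 2.74×10^-4 m = 0.27 mm.

≈ 0.27 mm/yr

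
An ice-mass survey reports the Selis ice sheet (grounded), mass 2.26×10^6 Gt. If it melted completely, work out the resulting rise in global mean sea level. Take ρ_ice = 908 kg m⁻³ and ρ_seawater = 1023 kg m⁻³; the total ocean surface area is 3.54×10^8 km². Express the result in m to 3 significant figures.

Selis: 2.26×10^6 Gt = 2.260×10^18 kg; dividing by ρ_w = 1023 kg m⁻³ gives 2.209×10^15 m³ of water.
Spread over 3.54×10^14 m² of ocean, Δh = 2.209×10^15 / 3.54×10^14 = 6.24 m.

≈ 6.24 m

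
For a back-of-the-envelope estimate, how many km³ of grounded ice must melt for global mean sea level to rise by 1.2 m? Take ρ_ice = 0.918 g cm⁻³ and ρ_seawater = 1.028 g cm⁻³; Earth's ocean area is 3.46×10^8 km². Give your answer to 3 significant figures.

≈ 4.65×10^5 km³

Required water volume = Δh × A = 1.2 m × 3.46×10^14 m² = 4.152×10^14 m³ = 4.152×10^5 km³.
Ice volume = water volume × ρ_w/ρ_ice = 4.152×10^5 × 1028/918 = 4.65×10^5 km³.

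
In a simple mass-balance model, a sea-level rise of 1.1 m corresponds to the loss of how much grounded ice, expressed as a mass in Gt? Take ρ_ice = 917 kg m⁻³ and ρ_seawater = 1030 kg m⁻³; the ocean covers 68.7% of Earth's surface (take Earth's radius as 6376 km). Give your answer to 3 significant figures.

≈ 3.98×10^5 Gt

Required water volume = Δh × A = 1.1 m × 3.51×10^14 m² = 3.861×10^14 m³.
ρ_w = 1030 kg m⁻³, so the mass of water = 3.861×10^14 m³ × 1030 kg m⁻³ = 3.976×10^17 kg = 3.98×10^5 Gt (and the same mass of ice, by conservation).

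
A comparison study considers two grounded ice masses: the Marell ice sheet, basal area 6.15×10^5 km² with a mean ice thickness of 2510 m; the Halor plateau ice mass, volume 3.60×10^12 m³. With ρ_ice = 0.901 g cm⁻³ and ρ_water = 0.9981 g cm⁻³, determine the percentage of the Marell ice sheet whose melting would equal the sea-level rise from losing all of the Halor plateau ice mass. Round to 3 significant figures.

Equal sea-level rise means equal mass of meltwater, i.e. equal mass of ice lost.
Ice mass of Halor: 3.244×10^15 kg; ice mass of Marell: 1.391×10^18 kg.
Fraction required = 3.244×10^15 / 1.391×10^18 = 2.33×10^-3 → 0.233 %.

≈ 0.233 %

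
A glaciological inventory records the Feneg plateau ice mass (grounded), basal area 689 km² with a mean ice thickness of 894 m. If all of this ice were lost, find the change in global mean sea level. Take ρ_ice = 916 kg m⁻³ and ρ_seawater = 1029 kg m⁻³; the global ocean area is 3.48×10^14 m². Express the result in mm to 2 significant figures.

≈ 1.6 mm

Feneg: ice volume = 689 km² × 894 m = 616.0 km³; 616.0 × (916/1029) = 548.3 km³ of water.
Spread over 3.48×10^14 m² of ocean, Δh = 5.483×10^11 / 3.48×10^14 = 1.58×10^-3 m = 1.6 mm.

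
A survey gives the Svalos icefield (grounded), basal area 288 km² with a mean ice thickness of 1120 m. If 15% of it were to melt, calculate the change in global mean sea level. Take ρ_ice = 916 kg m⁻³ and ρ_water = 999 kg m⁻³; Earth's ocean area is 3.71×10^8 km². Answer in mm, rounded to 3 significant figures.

Svalos: ice volume = 288 km² × 1120 m = 322.6 km³; 0.15 × 322.6 × (916/999) = 44.36 km³ of water.
Spread over 3.71×10^14 m² of ocean, Δh = 4.436×10^10 / 3.71×10^14 = 1.20×10^-4 m = 0.120 mm.

≈ 0.120 mm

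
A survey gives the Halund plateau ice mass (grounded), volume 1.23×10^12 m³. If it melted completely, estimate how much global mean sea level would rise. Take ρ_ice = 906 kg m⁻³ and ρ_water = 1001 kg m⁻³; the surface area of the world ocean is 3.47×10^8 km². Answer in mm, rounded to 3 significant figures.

Halund: 1.23×10^12 m³ × (906/1001) = 1.113×10^12 m³ of water.
Spread over 3.47×10^14 m² of ocean, Δh = 1.113×10^12 / 3.47×10^14 = 3.21×10^-3 m = 3.21 mm.

≈ 3.21 mm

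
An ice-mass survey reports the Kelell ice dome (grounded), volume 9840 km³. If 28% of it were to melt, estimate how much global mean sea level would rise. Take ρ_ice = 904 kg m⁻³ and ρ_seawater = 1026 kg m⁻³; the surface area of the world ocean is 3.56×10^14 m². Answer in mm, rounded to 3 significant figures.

≈ 6.82 mm

Kelell: 0.28 × 9840 km³ × (904/1026) = 2428 km³ of water.
Spread over 3.56×10^14 m² of ocean, Δh = 2.428×10^12 / 3.56×10^14 = 6.82×10^-3 m = 6.82 mm.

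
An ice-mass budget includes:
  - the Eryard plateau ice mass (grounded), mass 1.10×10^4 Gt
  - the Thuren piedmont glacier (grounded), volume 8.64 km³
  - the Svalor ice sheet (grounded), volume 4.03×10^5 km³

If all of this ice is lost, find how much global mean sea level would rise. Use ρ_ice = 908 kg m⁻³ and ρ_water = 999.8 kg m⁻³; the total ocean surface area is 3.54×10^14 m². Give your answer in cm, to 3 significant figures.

Eryard: 1.10×10^4 Gt = 1.100×10^16 kg; dividing by ρ_w = 999.8 kg m⁻³ gives 1.100×10^13 m³ of water.
Thuren: 8.64 km³ × (908/999.8) = 7.847 km³ of water.
Svalor: 4.03×10^5 km³ × (908/999.8) = 3.660×10^5 km³ of water.
Total added water ≈ 3.770×10^14 m³ over 3.54×10^14 m² → Δh = 1.06 m = 106 cm.

≈ 106 cm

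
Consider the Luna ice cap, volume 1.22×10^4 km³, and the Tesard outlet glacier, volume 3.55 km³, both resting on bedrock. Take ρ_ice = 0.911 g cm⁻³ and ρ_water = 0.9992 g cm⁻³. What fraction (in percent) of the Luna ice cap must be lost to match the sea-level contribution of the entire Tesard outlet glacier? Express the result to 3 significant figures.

≈ 0.0291 %

Equal sea-level rise means equal mass of meltwater, i.e. equal mass of ice lost.
Ice mass of Tesard: 3.234×10^12 kg; ice mass of Luna: 1.111×10^16 kg.
Fraction required = 3.234×10^12 / 1.111×10^16 = 2.91×10^-4 → 0.0291 %.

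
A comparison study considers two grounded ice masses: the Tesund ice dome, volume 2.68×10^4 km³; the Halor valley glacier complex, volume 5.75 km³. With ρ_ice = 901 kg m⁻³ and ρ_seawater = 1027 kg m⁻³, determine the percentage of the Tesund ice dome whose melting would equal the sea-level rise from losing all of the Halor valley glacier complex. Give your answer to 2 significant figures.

≈ 0.021 %

Equal sea-level rise means equal mass of meltwater, i.e. equal mass of ice lost.
Ice mass of Halor: 5.181×10^12 kg; ice mass of Tesund: 2.415×10^16 kg.
Fraction required = 5.181×10^12 / 2.415×10^16 = 2.15×10^-4 → 0.021 %.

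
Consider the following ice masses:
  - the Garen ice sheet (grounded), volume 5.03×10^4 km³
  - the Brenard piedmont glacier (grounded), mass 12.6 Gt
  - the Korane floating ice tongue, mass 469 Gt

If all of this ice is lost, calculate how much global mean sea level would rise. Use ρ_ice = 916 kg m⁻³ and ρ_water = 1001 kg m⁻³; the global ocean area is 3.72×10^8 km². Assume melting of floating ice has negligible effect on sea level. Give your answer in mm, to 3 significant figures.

Garen: 5.03×10^4 km³ × (916/1001) = 4.603×10^4 km³ of water.
Brenard: 12.6 Gt = 1.260×10^13 kg; dividing by ρ_w = 1001 kg m⁻³ gives 1.259×10^10 m³ of water.
The Korane floating ice tongue is floating and already displaces its own weight of water, so its melt adds essentially nothing to sea level.
Total added water ≈ 4.604×10^13 m³ over 3.72×10^14 m² → Δh = 0.124 m = 124 mm.

≈ 124 mm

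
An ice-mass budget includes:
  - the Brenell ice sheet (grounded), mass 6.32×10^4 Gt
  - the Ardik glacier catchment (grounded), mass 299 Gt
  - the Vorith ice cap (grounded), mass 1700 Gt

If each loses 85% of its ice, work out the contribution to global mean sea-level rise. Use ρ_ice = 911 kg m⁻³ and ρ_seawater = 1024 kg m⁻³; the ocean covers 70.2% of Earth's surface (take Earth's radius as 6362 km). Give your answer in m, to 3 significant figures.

Brenell: 0.85 × 6.32×10^4 Gt = 5.372×10^16 kg; dividing by ρ_w = 1024 kg m⁻³ gives 5.246×10^13 m³ of water.
Ardik: 0.85 × 299 Gt = 2.542×10^14 kg; dividing by ρ_w = 1024 kg m⁻³ gives 2.482×10^11 m³ of water.
Vorith: 0.85 × 1700 Gt = 1.445×10^15 kg; dividing by ρ_w = 1024 kg m⁻³ gives 1.411×10^12 m³ of water.
Total added water ≈ 5.412×10^13 m³ over 3.57×10^14 m² → Δh = 0.152 m.

≈ 0.152 m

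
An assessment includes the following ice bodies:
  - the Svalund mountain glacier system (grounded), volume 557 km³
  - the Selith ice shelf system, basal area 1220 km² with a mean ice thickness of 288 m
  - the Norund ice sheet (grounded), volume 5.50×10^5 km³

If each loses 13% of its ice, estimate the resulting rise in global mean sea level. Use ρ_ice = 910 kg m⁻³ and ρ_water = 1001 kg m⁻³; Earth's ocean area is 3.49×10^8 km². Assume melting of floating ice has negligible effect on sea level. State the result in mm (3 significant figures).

≈ 186 mm

Svalund: 0.13 × 557 km³ × (910/1001) = 65.83 km³ of water.
The Selith ice shelf system is floating and already displaces its own weight of water, so its melt adds essentially nothing to sea level.
Norund: 0.13 × 5.50×10^5 km³ × (910/1001) = 6.500×10^4 km³ of water.
Total added water ≈ 6.507×10^13 m³ over 3.49×10^14 m² → Δh = 0.186 m = 186 mm.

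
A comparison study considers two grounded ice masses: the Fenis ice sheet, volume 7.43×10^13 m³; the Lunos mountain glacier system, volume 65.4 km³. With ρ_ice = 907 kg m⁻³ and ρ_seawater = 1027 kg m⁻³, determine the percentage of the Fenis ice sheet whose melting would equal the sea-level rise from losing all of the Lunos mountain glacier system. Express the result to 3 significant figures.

Equal sea-level rise means equal mass of meltwater, i.e. equal mass of ice lost.
Ice mass of Lunos: 5.932×10^13 kg; ice mass of Fenis: 6.739×10^16 kg.
Fraction required = 5.932×10^13 / 6.739×10^16 = 8.80×10^-4 → 0.0880 %.

≈ 0.0880 %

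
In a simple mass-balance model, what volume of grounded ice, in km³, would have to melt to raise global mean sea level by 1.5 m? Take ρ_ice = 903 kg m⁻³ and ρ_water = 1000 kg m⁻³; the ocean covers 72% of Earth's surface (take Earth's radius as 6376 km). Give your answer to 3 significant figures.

Required water volume = Δh × A = 1.5 m × 3.68×10^14 m² = 5.517×10^14 m³ = 5.517×10^5 km³.
Ice volume = water volume × ρ_w/ρ_ice = 5.517×10^5 × 1000/903 = 6.11×10^5 km³.

≈ 6.11×10^5 km³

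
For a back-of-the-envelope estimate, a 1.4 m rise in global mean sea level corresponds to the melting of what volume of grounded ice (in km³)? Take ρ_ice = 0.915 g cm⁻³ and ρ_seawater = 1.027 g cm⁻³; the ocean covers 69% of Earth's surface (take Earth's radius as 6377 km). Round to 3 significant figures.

Required water volume = Δh × A = 1.4 m × 3.53×10^14 m² = 4.937×10^14 m³ = 4.937×10^5 km³.
Ice volume = water volume × ρ_w/ρ_ice = 4.937×10^5 × 1027/915 = 5.54×10^5 km³.

≈ 5.54×10^5 km³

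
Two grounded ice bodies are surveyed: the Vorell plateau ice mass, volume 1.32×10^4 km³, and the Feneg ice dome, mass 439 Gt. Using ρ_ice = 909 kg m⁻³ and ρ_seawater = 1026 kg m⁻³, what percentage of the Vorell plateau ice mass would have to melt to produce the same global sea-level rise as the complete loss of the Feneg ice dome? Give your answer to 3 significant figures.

Equal sea-level rise means equal mass of meltwater, i.e. equal mass of ice lost.
Ice mass of Feneg: 4.390×10^14 kg; ice mass of Vorell: 1.200×10^16 kg.
Fraction required = 4.390×10^14 / 1.200×10^16 = 0.0366 → 3.66 %.

≈ 3.66 %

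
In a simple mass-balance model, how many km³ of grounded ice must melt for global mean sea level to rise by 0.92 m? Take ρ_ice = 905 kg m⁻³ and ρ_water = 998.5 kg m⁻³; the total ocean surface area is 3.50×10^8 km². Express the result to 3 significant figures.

≈ 3.55×10^5 km³

Required water volume = Δh × A = 0.92 m × 3.50×10^14 m² = 3.220×10^14 m³ = 3.220×10^5 km³.
Ice volume = water volume × ρ_w/ρ_ice = 3.220×10^5 × 998.5/905 = 3.55×10^5 km³.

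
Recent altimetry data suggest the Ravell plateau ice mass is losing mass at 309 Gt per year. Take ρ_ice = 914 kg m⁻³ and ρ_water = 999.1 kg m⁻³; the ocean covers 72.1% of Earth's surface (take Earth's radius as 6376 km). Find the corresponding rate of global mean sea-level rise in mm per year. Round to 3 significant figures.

≈ 0.840 mm/yr

ρ_w = 999.1 kg m⁻³. Annual water volume added = 309 Gt / ρ_w = 3.090×10^14 kg / 999.1 kg m⁻³ = 3.093×10^11 m³.
Δh per year = 3.093×10^11 / 3.68×10^14 = 8.40×10^-4 m = 0.840 mm.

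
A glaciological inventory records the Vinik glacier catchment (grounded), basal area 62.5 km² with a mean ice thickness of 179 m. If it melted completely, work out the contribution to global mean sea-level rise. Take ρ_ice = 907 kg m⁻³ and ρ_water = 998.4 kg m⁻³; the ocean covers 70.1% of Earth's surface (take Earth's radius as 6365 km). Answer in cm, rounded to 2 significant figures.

Vinik: ice volume = 62.5 km² × 179 m = 11.19 km³; 11.19 × (907/998.4) = 10.16 km³ of water.
Spread over 3.57×10^14 m² of ocean, Δh = 1.016×10^10 / 3.57×10^14 = 2.85×10^-5 m = 2.8×10^-3 cm.

≈ 2.8×10^-3 cm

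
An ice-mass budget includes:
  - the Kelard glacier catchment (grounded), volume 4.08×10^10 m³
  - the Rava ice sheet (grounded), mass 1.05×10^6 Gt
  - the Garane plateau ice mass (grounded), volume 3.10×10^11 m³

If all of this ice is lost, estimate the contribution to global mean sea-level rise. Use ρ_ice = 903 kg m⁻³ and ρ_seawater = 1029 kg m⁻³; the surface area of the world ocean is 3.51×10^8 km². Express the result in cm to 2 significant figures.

≈ 290 cm

Kelard: 4.08×10^10 m³ × (903/1029) = 3.580×10^10 m³ of water.
Rava: 1.05×10^6 Gt = 1.050×10^18 kg; dividing by ρ_w = 1029 kg m⁻³ gives 1.020×10^15 m³ of water.
Garane: 3.10×10^11 m³ × (903/1029) = 2.720×10^11 m³ of water.
Total added water ≈ 1.021×10^15 m³ over 3.51×10^14 m² → Δh = 2.91 m = 290 cm.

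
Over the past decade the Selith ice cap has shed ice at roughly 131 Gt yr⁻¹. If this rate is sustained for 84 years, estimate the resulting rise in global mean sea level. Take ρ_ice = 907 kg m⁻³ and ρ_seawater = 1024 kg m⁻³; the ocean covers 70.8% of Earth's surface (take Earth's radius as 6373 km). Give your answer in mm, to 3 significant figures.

Total mass lost = 131 Gt/yr × 84 yr = 1.100×10^4 Gt = 1.100×10^16 kg.
ρ_w = 1024 kg m⁻³, so water volume = 1.100×10^16 / 1024 = 1.075×10^13 m³.
Δh = 1.075×10^13 / 3.61×10^14 = 0.0297 m = 29.7 mm.

≈ 29.7 mm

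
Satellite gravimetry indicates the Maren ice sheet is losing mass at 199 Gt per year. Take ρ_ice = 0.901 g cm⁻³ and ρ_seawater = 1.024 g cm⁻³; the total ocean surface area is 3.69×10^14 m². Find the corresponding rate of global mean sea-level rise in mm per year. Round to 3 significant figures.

ρ_w = 1.024 g cm⁻³ = 1024 kg m⁻³. Annual water volume added = 199 Gt / ρ_w = 1.990×10^14 kg / 1024 kg m⁻³ = 1.943×10^11 m³.
Δh per year = 1.943×10^11 / 3.69×10^14 = 5.27×10^-4 m = 0.527 mm.

≈ 0.527 mm/yr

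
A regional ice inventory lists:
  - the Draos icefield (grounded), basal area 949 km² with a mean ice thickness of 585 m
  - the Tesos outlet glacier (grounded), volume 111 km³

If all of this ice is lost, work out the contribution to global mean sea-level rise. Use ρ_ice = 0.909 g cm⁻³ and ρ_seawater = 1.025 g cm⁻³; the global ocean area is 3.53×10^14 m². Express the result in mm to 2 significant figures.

Draos: ice volume = 949 km² × 585 m = 555.2 km³; 555.2 × (909/1025) = 492.3 km³ of water.
Tesos: 111 km³ × (909/1025) = 98.44 km³ of water.
Total added water ≈ 5.908×10^11 m³ over 3.53×10^14 m² → Δh = 1.67×10^-3 m = 1.7 mm.

≈ 1.7 mm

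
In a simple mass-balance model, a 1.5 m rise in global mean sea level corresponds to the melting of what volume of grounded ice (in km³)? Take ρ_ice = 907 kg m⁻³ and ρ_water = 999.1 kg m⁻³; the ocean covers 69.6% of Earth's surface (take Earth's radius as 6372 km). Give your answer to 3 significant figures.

≈ 5.87×10^5 km³

Required water volume = Δh × A = 1.5 m × 3.55×10^14 m² = 5.327×10^14 m³ = 5.327×10^5 km³.
Ice volume = water volume × ρ_w/ρ_ice = 5.327×10^5 × 999.1/907 = 5.87×10^5 km³.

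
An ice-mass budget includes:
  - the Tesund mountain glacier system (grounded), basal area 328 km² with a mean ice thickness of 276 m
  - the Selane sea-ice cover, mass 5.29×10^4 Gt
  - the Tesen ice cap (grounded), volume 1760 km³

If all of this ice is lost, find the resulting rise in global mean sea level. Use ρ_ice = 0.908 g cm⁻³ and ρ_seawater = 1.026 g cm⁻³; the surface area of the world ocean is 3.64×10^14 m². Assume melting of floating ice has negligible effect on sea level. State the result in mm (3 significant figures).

Tesund: ice volume = 328 km² × 276 m = 90.53 km³; 90.53 × (908/1026) = 80.12 km³ of water.
The Selane sea-ice cover is floating and already displaces its own weight of water, so its melt adds essentially nothing to sea level.
Tesen: 1760 km³ × (908/1026) = 1558 km³ of water.
Total added water ≈ 1.638×10^12 m³ over 3.64×10^14 m² → Δh = 4.50×10^-3 m = 4.50 mm.

≈ 4.50 mm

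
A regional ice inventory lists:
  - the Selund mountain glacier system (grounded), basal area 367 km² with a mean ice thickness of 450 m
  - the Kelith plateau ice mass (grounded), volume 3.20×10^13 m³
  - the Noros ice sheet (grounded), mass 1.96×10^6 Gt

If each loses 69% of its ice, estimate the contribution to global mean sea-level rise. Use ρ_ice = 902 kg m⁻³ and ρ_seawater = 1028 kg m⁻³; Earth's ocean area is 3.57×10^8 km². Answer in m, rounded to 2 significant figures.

≈ 3.7 m

Selund: ice volume = 367 km² × 450 m = 165.2 km³; 0.69 × 165.2 × (902/1028) = 99.99 km³ of water.
Kelith: 0.69 × 3.20×10^13 m³ × (902/1028) = 1.937×10^13 m³ of water.
Noros: 0.69 × 1.96×10^6 Gt = 1.352×10^18 kg; dividing by ρ_w = 1028 kg m⁻³ gives 1.316×10^15 m³ of water.
Total added water ≈ 1.335×10^15 m³ over 3.57×10^14 m² → Δh = 3.74 m.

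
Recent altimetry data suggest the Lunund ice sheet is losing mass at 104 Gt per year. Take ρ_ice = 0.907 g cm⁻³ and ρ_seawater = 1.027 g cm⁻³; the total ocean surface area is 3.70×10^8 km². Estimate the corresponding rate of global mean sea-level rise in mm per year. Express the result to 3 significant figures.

ρ_w = 1.027 g cm⁻³ = 1027 kg m⁻³. Annual water volume added = 104 Gt / ρ_w = 1.040×10^14 kg / 1027 kg m⁻³ = 1.013×10^11 m³.
Δh per year = 1.013×10^11 / 3.70×10^14 = 2.74×10^-4 m = 0.274 mm.

≈ 0.274 mm/yr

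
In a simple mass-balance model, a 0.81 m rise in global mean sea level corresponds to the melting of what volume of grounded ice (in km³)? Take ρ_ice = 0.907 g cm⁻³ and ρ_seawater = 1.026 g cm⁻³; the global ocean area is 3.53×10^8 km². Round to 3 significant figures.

≈ 3.23×10^5 km³

Required water volume = Δh × A = 0.81 m × 3.53×10^14 m² = 2.859×10^14 m³ = 2.859×10^5 km³.
Ice volume = water volume × ρ_w/ρ_ice = 2.859×10^5 × 1026/907 = 3.23×10^5 km³.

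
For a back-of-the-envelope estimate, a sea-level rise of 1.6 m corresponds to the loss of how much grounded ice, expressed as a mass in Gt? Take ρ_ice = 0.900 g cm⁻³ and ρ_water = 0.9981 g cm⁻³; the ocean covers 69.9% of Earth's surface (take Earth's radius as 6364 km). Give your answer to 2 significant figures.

Required water volume = Δh × A = 1.6 m × 3.56×10^14 m² = 5.692×10^14 m³.
ρ_w = 0.9981 g cm⁻³ = 998.1 kg m⁻³, so the mass of water = 5.692×10^14 m³ × 998.1 kg m⁻³ = 5.681×10^17 kg = 5.7×10^5 Gt (and the same mass of ice, by conservation).

≈ 5.7×10^5 Gt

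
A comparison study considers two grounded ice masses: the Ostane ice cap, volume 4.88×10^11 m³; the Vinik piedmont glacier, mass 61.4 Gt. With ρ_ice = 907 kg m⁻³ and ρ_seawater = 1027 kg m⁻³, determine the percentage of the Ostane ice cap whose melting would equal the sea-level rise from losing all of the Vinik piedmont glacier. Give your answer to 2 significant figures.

≈ 14 %

Equal sea-level rise means equal mass of meltwater, i.e. equal mass of ice lost.
Ice mass of Vinik: 6.140×10^13 kg; ice mass of Ostane: 4.426×10^14 kg.
Fraction required = 6.140×10^13 / 4.426×10^14 = 0.139 → 14 %.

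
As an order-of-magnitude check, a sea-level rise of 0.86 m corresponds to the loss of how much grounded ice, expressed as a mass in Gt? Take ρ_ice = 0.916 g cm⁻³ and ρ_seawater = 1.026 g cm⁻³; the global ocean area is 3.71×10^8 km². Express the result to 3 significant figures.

Required water volume = Δh × A = 0.86 m × 3.71×10^14 m² = 3.191×10^14 m³.
ρ_w = 1.026 g cm⁻³ = 1026 kg m⁻³, so the mass of water = 3.191×10^14 m³ × 1026 kg m⁻³ = 3.274×10^17 kg = 3.27×10^5 Gt (and the same mass of ice, by conservation).

≈ 3.27×10^5 Gt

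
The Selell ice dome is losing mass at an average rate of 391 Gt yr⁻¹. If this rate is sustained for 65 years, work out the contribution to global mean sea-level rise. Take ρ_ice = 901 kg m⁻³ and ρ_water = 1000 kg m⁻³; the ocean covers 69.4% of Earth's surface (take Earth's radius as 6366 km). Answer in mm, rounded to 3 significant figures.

≈ 71.9 mm

Total mass lost = 391 Gt/yr × 65 yr = 2.542×10^4 Gt = 2.542×10^16 kg.
ρ_w = 1000 kg m⁻³, so water volume = 2.542×10^16 / 1000 = 2.542×10^13 m³.
Δh = 2.542×10^13 / 3.53×10^14 = 0.0719 m = 71.9 mm.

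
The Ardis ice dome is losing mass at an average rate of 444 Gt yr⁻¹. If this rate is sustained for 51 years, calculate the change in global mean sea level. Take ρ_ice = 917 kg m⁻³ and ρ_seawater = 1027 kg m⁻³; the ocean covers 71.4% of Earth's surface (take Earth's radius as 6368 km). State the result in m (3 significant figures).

≈ 0.0606 m

Total mass lost = 444 Gt/yr × 51 yr = 2.264×10^4 Gt = 2.264×10^16 kg.
ρ_w = 1027 kg m⁻³, so water volume = 2.264×10^16 / 1027 = 2.205×10^13 m³.
Δh = 2.205×10^13 / 3.64×10^14 = 0.0606 m.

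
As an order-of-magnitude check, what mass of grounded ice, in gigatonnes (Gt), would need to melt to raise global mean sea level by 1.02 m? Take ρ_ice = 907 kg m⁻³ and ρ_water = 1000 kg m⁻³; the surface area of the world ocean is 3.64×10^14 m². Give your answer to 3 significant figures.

≈ 3.71×10^5 Gt

Required water volume = Δh × A = 1.02 m × 3.64×10^14 m² = 3.713×10^14 m³.
ρ_w = 1000 kg m⁻³, so the mass of water = 3.713×10^14 m³ × 1000 kg m⁻³ = 3.713×10^17 kg = 3.71×10^5 Gt (and the same mass of ice, by conservation).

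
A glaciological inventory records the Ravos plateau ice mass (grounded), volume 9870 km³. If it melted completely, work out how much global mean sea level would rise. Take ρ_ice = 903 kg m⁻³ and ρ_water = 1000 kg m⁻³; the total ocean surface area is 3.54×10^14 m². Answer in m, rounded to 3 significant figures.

≈ 0.0252 m

Ravos: 9870 km³ × (903/1000) = 8913 km³ of water.
Spread over 3.54×10^14 m² of ocean, Δh = 8.913×10^12 / 3.54×10^14 = 0.0252 m.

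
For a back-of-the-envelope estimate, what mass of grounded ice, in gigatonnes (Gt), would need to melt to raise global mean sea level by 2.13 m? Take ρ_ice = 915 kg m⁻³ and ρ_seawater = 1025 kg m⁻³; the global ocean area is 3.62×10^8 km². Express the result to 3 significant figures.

Required water volume = Δh × A = 2.13 m × 3.62×10^14 m² = 7.711×10^14 m³.
ρ_w = 1025 kg m⁻³, so the mass of water = 7.711×10^14 m³ × 1025 kg m⁻³ = 7.903×10^17 kg = 7.90×10^5 Gt (and the same mass of ice, by conservation).

≈ 7.90×10^5 Gt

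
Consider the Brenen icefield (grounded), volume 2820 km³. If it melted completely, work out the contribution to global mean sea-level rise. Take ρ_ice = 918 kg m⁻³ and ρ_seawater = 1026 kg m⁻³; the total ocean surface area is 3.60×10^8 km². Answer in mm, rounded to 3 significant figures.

≈ 7.01 mm

Brenen: 2820 km³ × (918/1026) = 2523 km³ of water.
Spread over 3.60×10^14 m² of ocean, Δh = 2.523×10^12 / 3.60×10^14 = 7.01×10^-3 m = 7.01 mm.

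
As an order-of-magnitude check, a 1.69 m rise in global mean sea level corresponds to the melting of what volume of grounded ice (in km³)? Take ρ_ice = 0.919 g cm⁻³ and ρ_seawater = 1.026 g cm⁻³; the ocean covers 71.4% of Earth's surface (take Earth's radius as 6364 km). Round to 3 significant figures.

Required water volume = Δh × A = 1.69 m × 3.63×10^14 m² = 6.141×10^14 m³ = 6.141×10^5 km³.
Ice volume = water volume × ρ_w/ρ_ice = 6.141×10^5 × 1026/919 = 6.86×10^5 km³.

≈ 6.86×10^5 km³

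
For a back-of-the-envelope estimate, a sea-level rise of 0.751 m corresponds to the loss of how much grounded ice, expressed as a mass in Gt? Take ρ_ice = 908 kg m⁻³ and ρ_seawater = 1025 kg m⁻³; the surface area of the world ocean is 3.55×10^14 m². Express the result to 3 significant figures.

Required water volume = Δh × A = 0.751 m × 3.55×10^14 m² = 2.666×10^14 m³.
ρ_w = 1025 kg m⁻³, so the mass of water = 2.666×10^14 m³ × 1025 kg m⁻³ = 2.733×10^17 kg = 2.73×10^5 Gt (and the same mass of ice, by conservation).

≈ 2.73×10^5 Gt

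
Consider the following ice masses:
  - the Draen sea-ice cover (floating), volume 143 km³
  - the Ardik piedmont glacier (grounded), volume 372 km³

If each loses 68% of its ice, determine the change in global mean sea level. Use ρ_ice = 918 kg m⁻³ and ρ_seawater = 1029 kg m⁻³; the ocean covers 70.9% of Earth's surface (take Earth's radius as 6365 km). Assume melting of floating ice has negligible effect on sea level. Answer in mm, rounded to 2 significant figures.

≈ 0.63 mm

The Draen sea-ice cover is floating and already displaces its own weight of water, so its melt adds essentially nothing to sea level.
Ardik: 0.68 × 372 km³ × (918/1029) = 225.7 km³ of water.
Total added water ≈ 2.257×10^11 m³ over 3.61×10^14 m² → Δh = 6.25×10^-4 m = 0.63 mm.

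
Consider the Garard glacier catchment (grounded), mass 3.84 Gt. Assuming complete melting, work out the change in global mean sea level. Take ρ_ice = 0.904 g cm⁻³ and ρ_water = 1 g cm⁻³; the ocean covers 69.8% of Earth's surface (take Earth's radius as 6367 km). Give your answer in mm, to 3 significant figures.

Garard: 3.84 Gt = 3.840×10^12 kg; dividing by ρ_w = 1 g cm⁻³ = 1000 kg m⁻³ gives 3.840×10^9 m³ of water.
Spread over 3.56×10^14 m² of ocean, Δh = 3.840×10^9 / 3.56×10^14 = 1.08×10^-5 m = 0.0108 mm.

≈ 0.0108 mm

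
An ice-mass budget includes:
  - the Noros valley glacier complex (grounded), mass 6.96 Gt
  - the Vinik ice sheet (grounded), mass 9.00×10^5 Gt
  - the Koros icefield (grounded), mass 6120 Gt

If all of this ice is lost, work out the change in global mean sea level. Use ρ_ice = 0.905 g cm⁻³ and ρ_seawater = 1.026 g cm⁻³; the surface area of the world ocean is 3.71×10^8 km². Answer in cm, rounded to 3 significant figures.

Noros: 6.96 Gt = 6.960×10^12 kg; dividing by ρ_w = 1.026 g cm⁻³ = 1026 kg m⁻³ gives 6.784×10^9 m³ of water.
Vinik: 9.00×10^5 Gt = 9.000×10^17 kg; dividing by ρ_w = 1026 kg m⁻³ gives 8.772×10^14 m³ of water.
Koros: 6120 Gt = 6.120×10^15 kg; dividing by ρ_w = 1026 kg m⁻³ gives 5.965×10^12 m³ of water.
Total added water ≈ 8.832×10^14 m³ over 3.71×10^14 m² → Δh = 2.38 m = 238 cm.

≈ 238 cm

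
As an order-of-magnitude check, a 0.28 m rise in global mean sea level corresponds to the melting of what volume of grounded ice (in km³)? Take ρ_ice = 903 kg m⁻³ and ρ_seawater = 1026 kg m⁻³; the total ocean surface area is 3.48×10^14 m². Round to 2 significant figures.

Required water volume = Δh × A = 0.28 m × 3.48×10^14 m² = 9.744×10^13 m³ = 9.744×10^4 km³.
Ice volume = water volume × ρ_w/ρ_ice = 9.744×10^4 × 1026/903 = 1.1×10^5 km³.

≈ 1.1×10^5 km³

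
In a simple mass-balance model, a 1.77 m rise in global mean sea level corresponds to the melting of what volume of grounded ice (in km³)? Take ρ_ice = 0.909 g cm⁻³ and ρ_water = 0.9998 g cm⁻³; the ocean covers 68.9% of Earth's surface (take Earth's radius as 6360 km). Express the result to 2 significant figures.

Required water volume = Δh × A = 1.77 m × 3.50×10^14 m² = 6.199×10^14 m³ = 6.199×10^5 km³.
Ice volume = water volume × ρ_w/ρ_ice = 6.199×10^5 × 999.8/909 = 6.8×10^5 km³.

≈ 6.8×10^5 km³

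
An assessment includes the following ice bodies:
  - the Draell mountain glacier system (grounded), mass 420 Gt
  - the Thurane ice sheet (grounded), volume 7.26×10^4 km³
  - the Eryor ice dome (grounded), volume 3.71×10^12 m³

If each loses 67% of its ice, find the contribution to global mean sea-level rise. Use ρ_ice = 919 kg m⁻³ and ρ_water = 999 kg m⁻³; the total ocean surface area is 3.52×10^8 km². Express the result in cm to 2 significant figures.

≈ 13 cm

Draell: 0.67 × 420 Gt = 2.814×10^14 kg; dividing by ρ_w = 999 kg m⁻³ gives 2.817×10^11 m³ of water.
Thurane: 0.67 × 7.26×10^4 km³ × (919/999) = 4.475×10^4 km³ of water.
Eryor: 0.67 × 3.71×10^12 m³ × (919/999) = 2.287×10^12 m³ of water.
Total added water ≈ 4.732×10^13 m³ over 3.52×10^14 m² → Δh = 0.134 m = 13 cm.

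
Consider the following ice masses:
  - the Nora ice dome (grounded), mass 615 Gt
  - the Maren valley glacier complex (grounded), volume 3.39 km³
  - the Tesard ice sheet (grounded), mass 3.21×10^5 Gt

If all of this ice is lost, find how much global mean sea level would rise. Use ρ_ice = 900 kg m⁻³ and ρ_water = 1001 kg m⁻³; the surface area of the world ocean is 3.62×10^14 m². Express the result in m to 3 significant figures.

Nora: 615 Gt = 6.150×10^14 kg; dividing by ρ_w = 1001 kg m⁻³ gives 6.144×10^11 m³ of water.
Maren: 3.39 km³ × (900/1001) = 3.048 km³ of water.
Tesard: 3.21×10^5 Gt = 3.210×10^17 kg; dividing by ρ_w = 1001 kg m⁻³ gives 3.207×10^14 m³ of water.
Total added water ≈ 3.213×10^14 m³ over 3.62×10^14 m² → Δh = 0.888 m.

≈ 0.888 m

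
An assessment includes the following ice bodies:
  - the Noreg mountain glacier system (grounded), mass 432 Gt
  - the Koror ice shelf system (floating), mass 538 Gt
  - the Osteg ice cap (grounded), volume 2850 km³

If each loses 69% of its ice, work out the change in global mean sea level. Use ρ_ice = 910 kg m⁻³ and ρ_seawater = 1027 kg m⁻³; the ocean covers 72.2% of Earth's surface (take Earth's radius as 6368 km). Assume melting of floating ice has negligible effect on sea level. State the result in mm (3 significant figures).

≈ 5.52 mm

Noreg: 0.69 × 432 Gt = 2.981×10^14 kg; dividing by ρ_w = 1027 kg m⁻³ gives 2.902×10^11 m³ of water.
The Koror ice shelf system is floating and already displaces its own weight of water, so its melt adds essentially nothing to sea level.
Osteg: 0.69 × 2850 km³ × (910/1027) = 1742 km³ of water.
Total added water ≈ 2.033×10^12 m³ over 3.68×10^14 m² → Δh = 5.52×10^-3 m = 5.52 mm.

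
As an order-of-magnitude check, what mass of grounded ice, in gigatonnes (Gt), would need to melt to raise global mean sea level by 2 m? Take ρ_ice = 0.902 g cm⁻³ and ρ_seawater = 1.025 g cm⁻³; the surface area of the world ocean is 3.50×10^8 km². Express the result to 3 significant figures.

≈ 7.18×10^5 Gt

Required water volume = Δh × A = 2 m × 3.50×10^14 m² = 7.000×10^14 m³.
ρ_w = 1.025 g cm⁻³ = 1025 kg m⁻³, so the mass of water = 7.000×10^14 m³ × 1025 kg m⁻³ = 7.175×10^17 kg = 7.18×10^5 Gt (and the same mass of ice, by conservation).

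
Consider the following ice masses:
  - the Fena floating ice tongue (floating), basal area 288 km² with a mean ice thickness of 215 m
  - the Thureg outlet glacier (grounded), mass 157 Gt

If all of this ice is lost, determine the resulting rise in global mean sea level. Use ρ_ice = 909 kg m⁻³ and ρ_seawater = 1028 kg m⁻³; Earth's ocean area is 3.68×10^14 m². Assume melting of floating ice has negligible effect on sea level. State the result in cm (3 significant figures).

≈ 0.0415 cm

The Fena floating ice tongue is floating and already displaces its own weight of water, so its melt adds essentially nothing to sea level.
Thureg: 157 Gt = 1.570×10^14 kg; dividing by ρ_w = 1028 kg m⁻³ gives 1.527×10^11 m³ of water.
Total added water ≈ 1.527×10^11 m³ over 3.68×10^14 m² → Δh = 4.15×10^-4 m = 0.0415 cm.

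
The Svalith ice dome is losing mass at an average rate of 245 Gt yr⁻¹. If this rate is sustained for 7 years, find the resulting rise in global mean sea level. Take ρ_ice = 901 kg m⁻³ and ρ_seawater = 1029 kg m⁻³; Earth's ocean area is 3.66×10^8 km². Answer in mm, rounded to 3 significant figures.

Total mass lost = 245 Gt/yr × 7 yr = 1715 Gt = 1.715×10^15 kg.
ρ_w = 1029 kg m⁻³, so water volume = 1.715×10^15 / 1029 = 1.667×10^12 m³.
Δh = 1.667×10^12 / 3.66×10^14 = 4.55×10^-3 m = 4.55 mm.

≈ 4.55 mm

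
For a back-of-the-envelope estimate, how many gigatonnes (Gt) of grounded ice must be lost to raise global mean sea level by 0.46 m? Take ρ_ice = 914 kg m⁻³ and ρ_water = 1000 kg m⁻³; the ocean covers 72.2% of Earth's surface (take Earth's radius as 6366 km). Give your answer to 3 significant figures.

≈ 1.69×10^5 Gt

Required water volume = Δh × A = 0.46 m × 3.68×10^14 m² = 1.691×10^14 m³.
ρ_w = 1000 kg m⁻³, so the mass of water = 1.691×10^14 m³ × 1000 kg m⁻³ = 1.691×10^17 kg = 1.69×10^5 Gt (and the same mass of ice, by conservation).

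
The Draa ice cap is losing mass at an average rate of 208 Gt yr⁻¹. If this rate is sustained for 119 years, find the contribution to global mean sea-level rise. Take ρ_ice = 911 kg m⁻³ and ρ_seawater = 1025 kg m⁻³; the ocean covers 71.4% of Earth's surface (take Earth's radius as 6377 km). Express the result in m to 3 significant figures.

Total mass lost = 208 Gt/yr × 119 yr = 2.475×10^4 Gt = 2.475×10^16 kg.
ρ_w = 1025 kg m⁻³, so water volume = 2.475×10^16 / 1025 = 2.415×10^13 m³.
Δh = 2.415×10^13 / 3.65×10^14 = 0.0662 m.

≈ 0.0662 m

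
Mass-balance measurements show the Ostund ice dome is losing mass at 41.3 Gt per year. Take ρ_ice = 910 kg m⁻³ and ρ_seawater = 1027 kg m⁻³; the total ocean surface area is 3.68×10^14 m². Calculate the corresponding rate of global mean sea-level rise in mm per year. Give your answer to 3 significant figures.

≈ 0.109 mm/yr

ρ_w = 1027 kg m⁻³. Annual water volume added = 41.3 Gt / ρ_w = 4.130×10^13 kg / 1027 kg m⁻³ = 4.021×10^10 m³.
Δh per year = 4.021×10^10 / 3.68×10^14 = 1.09×10^-4 m = 0.109 mm.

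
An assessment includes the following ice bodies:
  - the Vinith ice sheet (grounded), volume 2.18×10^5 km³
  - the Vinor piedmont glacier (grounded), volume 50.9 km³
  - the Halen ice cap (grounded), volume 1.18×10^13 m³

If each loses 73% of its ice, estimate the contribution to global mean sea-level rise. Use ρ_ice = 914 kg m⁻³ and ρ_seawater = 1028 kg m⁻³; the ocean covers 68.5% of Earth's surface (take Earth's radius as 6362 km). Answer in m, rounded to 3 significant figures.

Vinith: 0.73 × 2.18×10^5 km³ × (914/1028) = 1.415×10^5 km³ of water.
Vinor: 0.73 × 50.9 km³ × (914/1028) = 33.04 km³ of water.
Halen: 0.73 × 1.18×10^13 m³ × (914/1028) = 7.659×10^12 m³ of water.
Total added water ≈ 1.492×10^14 m³ over 3.48×10^14 m² → Δh = 0.428 m.

≈ 0.428 m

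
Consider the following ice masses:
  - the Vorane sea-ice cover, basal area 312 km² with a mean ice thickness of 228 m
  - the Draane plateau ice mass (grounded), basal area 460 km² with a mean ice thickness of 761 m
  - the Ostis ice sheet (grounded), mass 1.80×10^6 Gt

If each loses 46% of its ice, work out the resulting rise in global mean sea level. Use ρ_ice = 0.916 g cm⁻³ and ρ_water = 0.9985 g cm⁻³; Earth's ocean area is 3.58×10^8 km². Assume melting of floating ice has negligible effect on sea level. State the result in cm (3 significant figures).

The Vorane sea-ice cover is floating and already displaces its own weight of water, so its melt adds essentially nothing to sea level.
Draane: ice volume = 460 km² × 761 m = 350.1 km³; 0.46 × 350.1 × (916/998.5) = 147.7 km³ of water.
Ostis: 0.46 × 1.80×10^6 Gt = 8.280×10^17 kg; dividing by ρ_w = 0.9985 g cm⁻³ = 998.5 kg m⁻³ gives 8.292×10^14 m³ of water.
Total added water ≈ 8.294×10^14 m³ over 3.58×10^14 m² → Δh = 2.32 m = 232 cm.

≈ 232 cm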